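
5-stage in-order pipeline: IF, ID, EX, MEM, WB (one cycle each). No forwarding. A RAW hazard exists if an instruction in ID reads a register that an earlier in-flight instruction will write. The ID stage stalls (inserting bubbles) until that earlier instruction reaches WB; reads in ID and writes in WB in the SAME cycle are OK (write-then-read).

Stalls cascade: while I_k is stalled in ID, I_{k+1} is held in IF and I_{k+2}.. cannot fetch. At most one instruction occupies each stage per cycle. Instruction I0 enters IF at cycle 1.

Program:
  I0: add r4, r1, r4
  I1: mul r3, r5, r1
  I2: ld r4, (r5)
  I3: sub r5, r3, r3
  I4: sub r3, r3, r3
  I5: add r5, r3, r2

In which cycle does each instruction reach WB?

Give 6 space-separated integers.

Answer: 5 6 7 9 10 13

Derivation:
I0 add r4 <- r1,r4: IF@1 ID@2 stall=0 (-) EX@3 MEM@4 WB@5
I1 mul r3 <- r5,r1: IF@2 ID@3 stall=0 (-) EX@4 MEM@5 WB@6
I2 ld r4 <- r5: IF@3 ID@4 stall=0 (-) EX@5 MEM@6 WB@7
I3 sub r5 <- r3,r3: IF@4 ID@5 stall=1 (RAW on I1.r3 (WB@6)) EX@7 MEM@8 WB@9
I4 sub r3 <- r3,r3: IF@5 ID@7 stall=0 (-) EX@8 MEM@9 WB@10
I5 add r5 <- r3,r2: IF@7 ID@8 stall=2 (RAW on I4.r3 (WB@10)) EX@11 MEM@12 WB@13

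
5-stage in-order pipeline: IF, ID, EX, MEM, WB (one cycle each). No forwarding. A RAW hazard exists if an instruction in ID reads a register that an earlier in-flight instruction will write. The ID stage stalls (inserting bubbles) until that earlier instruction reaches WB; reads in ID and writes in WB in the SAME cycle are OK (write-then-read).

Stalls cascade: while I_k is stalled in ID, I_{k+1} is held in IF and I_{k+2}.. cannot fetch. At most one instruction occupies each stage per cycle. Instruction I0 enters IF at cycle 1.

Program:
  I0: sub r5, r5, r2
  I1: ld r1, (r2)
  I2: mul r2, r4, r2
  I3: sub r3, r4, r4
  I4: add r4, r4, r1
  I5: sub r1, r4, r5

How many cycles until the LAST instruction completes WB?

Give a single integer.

I0 sub r5 <- r5,r2: IF@1 ID@2 stall=0 (-) EX@3 MEM@4 WB@5
I1 ld r1 <- r2: IF@2 ID@3 stall=0 (-) EX@4 MEM@5 WB@6
I2 mul r2 <- r4,r2: IF@3 ID@4 stall=0 (-) EX@5 MEM@6 WB@7
I3 sub r3 <- r4,r4: IF@4 ID@5 stall=0 (-) EX@6 MEM@7 WB@8
I4 add r4 <- r4,r1: IF@5 ID@6 stall=0 (-) EX@7 MEM@8 WB@9
I5 sub r1 <- r4,r5: IF@6 ID@7 stall=2 (RAW on I4.r4 (WB@9)) EX@10 MEM@11 WB@12

Answer: 12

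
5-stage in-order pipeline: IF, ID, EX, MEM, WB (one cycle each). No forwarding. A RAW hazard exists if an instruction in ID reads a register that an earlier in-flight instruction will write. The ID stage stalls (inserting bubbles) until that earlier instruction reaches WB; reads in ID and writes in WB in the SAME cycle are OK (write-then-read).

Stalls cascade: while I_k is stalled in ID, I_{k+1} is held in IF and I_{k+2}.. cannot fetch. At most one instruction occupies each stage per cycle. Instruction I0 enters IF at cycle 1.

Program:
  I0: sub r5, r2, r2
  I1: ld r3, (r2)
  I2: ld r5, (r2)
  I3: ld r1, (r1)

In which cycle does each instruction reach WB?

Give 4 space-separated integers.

Answer: 5 6 7 8

Derivation:
I0 sub r5 <- r2,r2: IF@1 ID@2 stall=0 (-) EX@3 MEM@4 WB@5
I1 ld r3 <- r2: IF@2 ID@3 stall=0 (-) EX@4 MEM@5 WB@6
I2 ld r5 <- r2: IF@3 ID@4 stall=0 (-) EX@5 MEM@6 WB@7
I3 ld r1 <- r1: IF@4 ID@5 stall=0 (-) EX@6 MEM@7 WB@8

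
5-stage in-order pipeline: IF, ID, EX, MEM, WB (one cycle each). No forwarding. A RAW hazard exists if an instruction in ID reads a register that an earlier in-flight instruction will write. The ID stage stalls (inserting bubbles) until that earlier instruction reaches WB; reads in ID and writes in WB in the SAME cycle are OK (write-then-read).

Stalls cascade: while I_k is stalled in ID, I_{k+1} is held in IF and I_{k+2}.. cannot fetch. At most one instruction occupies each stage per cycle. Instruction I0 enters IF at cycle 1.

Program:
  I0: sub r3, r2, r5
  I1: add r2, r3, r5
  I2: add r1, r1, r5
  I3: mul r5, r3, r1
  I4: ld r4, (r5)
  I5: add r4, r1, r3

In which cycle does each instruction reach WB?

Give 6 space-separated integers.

Answer: 5 8 9 12 15 16

Derivation:
I0 sub r3 <- r2,r5: IF@1 ID@2 stall=0 (-) EX@3 MEM@4 WB@5
I1 add r2 <- r3,r5: IF@2 ID@3 stall=2 (RAW on I0.r3 (WB@5)) EX@6 MEM@7 WB@8
I2 add r1 <- r1,r5: IF@3 ID@6 stall=0 (-) EX@7 MEM@8 WB@9
I3 mul r5 <- r3,r1: IF@6 ID@7 stall=2 (RAW on I2.r1 (WB@9)) EX@10 MEM@11 WB@12
I4 ld r4 <- r5: IF@7 ID@10 stall=2 (RAW on I3.r5 (WB@12)) EX@13 MEM@14 WB@15
I5 add r4 <- r1,r3: IF@10 ID@13 stall=0 (-) EX@14 MEM@15 WB@16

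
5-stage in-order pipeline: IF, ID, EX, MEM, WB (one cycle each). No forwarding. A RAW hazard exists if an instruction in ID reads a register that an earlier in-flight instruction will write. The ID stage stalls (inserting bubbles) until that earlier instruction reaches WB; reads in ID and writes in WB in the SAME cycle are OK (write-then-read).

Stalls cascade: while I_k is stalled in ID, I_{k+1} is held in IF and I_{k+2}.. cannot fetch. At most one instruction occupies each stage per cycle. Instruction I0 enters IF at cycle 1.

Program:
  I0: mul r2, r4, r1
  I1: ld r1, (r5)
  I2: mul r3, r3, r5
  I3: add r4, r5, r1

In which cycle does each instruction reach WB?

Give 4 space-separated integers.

Answer: 5 6 7 9

Derivation:
I0 mul r2 <- r4,r1: IF@1 ID@2 stall=0 (-) EX@3 MEM@4 WB@5
I1 ld r1 <- r5: IF@2 ID@3 stall=0 (-) EX@4 MEM@5 WB@6
I2 mul r3 <- r3,r5: IF@3 ID@4 stall=0 (-) EX@5 MEM@6 WB@7
I3 add r4 <- r5,r1: IF@4 ID@5 stall=1 (RAW on I1.r1 (WB@6)) EX@7 MEM@8 WB@9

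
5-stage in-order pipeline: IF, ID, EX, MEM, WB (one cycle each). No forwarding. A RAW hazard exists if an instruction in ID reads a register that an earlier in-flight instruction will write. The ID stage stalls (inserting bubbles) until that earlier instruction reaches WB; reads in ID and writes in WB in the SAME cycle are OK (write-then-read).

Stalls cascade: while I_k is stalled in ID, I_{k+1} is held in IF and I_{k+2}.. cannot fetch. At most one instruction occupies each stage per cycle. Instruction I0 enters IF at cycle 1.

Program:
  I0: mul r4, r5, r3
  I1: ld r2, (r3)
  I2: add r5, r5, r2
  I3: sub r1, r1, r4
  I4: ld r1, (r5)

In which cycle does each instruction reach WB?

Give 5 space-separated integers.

Answer: 5 6 9 10 12

Derivation:
I0 mul r4 <- r5,r3: IF@1 ID@2 stall=0 (-) EX@3 MEM@4 WB@5
I1 ld r2 <- r3: IF@2 ID@3 stall=0 (-) EX@4 MEM@5 WB@6
I2 add r5 <- r5,r2: IF@3 ID@4 stall=2 (RAW on I1.r2 (WB@6)) EX@7 MEM@8 WB@9
I3 sub r1 <- r1,r4: IF@4 ID@7 stall=0 (-) EX@8 MEM@9 WB@10
I4 ld r1 <- r5: IF@7 ID@8 stall=1 (RAW on I2.r5 (WB@9)) EX@10 MEM@11 WB@12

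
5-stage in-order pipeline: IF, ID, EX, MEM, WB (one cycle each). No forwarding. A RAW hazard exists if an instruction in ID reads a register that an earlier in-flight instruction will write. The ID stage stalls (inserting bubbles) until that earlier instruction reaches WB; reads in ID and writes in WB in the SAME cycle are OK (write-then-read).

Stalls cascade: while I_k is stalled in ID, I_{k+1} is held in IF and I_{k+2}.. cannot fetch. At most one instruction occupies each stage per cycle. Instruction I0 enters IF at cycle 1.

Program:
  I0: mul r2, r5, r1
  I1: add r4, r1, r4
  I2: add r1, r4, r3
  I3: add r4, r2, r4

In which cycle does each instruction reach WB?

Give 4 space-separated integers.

Answer: 5 6 9 10

Derivation:
I0 mul r2 <- r5,r1: IF@1 ID@2 stall=0 (-) EX@3 MEM@4 WB@5
I1 add r4 <- r1,r4: IF@2 ID@3 stall=0 (-) EX@4 MEM@5 WB@6
I2 add r1 <- r4,r3: IF@3 ID@4 stall=2 (RAW on I1.r4 (WB@6)) EX@7 MEM@8 WB@9
I3 add r4 <- r2,r4: IF@4 ID@7 stall=0 (-) EX@8 MEM@9 WB@10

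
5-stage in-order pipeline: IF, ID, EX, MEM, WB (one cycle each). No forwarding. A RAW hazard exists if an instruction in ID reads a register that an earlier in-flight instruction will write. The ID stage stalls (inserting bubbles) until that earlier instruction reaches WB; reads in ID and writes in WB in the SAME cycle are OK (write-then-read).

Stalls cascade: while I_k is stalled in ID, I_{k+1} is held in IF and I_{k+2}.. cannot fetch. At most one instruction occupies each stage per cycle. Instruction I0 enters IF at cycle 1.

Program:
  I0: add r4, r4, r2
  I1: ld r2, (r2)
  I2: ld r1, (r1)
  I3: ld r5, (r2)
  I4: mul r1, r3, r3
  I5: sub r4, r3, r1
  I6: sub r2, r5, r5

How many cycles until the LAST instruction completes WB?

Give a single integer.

Answer: 14

Derivation:
I0 add r4 <- r4,r2: IF@1 ID@2 stall=0 (-) EX@3 MEM@4 WB@5
I1 ld r2 <- r2: IF@2 ID@3 stall=0 (-) EX@4 MEM@5 WB@6
I2 ld r1 <- r1: IF@3 ID@4 stall=0 (-) EX@5 MEM@6 WB@7
I3 ld r5 <- r2: IF@4 ID@5 stall=1 (RAW on I1.r2 (WB@6)) EX@7 MEM@8 WB@9
I4 mul r1 <- r3,r3: IF@5 ID@7 stall=0 (-) EX@8 MEM@9 WB@10
I5 sub r4 <- r3,r1: IF@7 ID@8 stall=2 (RAW on I4.r1 (WB@10)) EX@11 MEM@12 WB@13
I6 sub r2 <- r5,r5: IF@8 ID@11 stall=0 (-) EX@12 MEM@13 WB@14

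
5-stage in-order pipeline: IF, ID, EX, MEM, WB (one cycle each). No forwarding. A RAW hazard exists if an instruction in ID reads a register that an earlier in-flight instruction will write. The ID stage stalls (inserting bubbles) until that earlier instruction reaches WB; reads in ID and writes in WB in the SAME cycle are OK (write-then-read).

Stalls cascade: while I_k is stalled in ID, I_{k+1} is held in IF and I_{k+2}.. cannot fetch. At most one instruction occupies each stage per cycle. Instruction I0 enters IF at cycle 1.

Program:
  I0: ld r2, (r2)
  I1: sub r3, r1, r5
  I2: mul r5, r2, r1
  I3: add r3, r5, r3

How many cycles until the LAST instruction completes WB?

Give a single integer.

Answer: 11

Derivation:
I0 ld r2 <- r2: IF@1 ID@2 stall=0 (-) EX@3 MEM@4 WB@5
I1 sub r3 <- r1,r5: IF@2 ID@3 stall=0 (-) EX@4 MEM@5 WB@6
I2 mul r5 <- r2,r1: IF@3 ID@4 stall=1 (RAW on I0.r2 (WB@5)) EX@6 MEM@7 WB@8
I3 add r3 <- r5,r3: IF@4 ID@6 stall=2 (RAW on I2.r5 (WB@8)) EX@9 MEM@10 WB@11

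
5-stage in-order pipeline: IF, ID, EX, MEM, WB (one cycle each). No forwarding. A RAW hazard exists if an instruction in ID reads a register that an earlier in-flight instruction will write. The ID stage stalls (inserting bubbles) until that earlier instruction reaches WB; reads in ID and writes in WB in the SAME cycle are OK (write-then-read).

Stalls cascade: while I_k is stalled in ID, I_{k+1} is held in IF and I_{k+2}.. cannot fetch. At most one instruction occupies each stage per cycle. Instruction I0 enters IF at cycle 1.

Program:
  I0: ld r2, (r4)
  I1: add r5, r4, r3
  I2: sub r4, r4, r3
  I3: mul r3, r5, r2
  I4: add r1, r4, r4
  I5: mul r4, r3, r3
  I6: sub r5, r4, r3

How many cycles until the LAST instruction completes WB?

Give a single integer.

I0 ld r2 <- r4: IF@1 ID@2 stall=0 (-) EX@3 MEM@4 WB@5
I1 add r5 <- r4,r3: IF@2 ID@3 stall=0 (-) EX@4 MEM@5 WB@6
I2 sub r4 <- r4,r3: IF@3 ID@4 stall=0 (-) EX@5 MEM@6 WB@7
I3 mul r3 <- r5,r2: IF@4 ID@5 stall=1 (RAW on I1.r5 (WB@6)) EX@7 MEM@8 WB@9
I4 add r1 <- r4,r4: IF@5 ID@7 stall=0 (-) EX@8 MEM@9 WB@10
I5 mul r4 <- r3,r3: IF@7 ID@8 stall=1 (RAW on I3.r3 (WB@9)) EX@10 MEM@11 WB@12
I6 sub r5 <- r4,r3: IF@8 ID@10 stall=2 (RAW on I5.r4 (WB@12)) EX@13 MEM@14 WB@15

Answer: 15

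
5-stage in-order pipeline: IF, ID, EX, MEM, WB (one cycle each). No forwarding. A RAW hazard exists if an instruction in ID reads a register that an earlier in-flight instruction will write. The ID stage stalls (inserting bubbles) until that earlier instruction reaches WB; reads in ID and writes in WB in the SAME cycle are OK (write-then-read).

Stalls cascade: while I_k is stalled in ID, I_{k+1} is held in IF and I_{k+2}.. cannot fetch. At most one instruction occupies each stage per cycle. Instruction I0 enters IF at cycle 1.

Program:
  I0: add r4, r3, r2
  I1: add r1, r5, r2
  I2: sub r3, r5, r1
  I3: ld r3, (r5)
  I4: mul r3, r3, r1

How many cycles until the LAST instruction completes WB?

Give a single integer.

I0 add r4 <- r3,r2: IF@1 ID@2 stall=0 (-) EX@3 MEM@4 WB@5
I1 add r1 <- r5,r2: IF@2 ID@3 stall=0 (-) EX@4 MEM@5 WB@6
I2 sub r3 <- r5,r1: IF@3 ID@4 stall=2 (RAW on I1.r1 (WB@6)) EX@7 MEM@8 WB@9
I3 ld r3 <- r5: IF@4 ID@7 stall=0 (-) EX@8 MEM@9 WB@10
I4 mul r3 <- r3,r1: IF@7 ID@8 stall=2 (RAW on I3.r3 (WB@10)) EX@11 MEM@12 WB@13

Answer: 13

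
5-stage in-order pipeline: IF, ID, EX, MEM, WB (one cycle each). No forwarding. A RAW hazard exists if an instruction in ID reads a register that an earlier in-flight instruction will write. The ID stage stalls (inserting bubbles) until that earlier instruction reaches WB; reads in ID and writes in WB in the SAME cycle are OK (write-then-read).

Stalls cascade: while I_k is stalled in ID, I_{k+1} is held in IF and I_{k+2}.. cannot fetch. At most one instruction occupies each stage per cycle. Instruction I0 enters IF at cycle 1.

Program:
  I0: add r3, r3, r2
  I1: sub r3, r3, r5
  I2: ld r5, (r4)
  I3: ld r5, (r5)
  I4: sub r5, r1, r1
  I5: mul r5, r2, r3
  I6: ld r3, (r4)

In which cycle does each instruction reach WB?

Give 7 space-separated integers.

Answer: 5 8 9 12 13 14 15

Derivation:
I0 add r3 <- r3,r2: IF@1 ID@2 stall=0 (-) EX@3 MEM@4 WB@5
I1 sub r3 <- r3,r5: IF@2 ID@3 stall=2 (RAW on I0.r3 (WB@5)) EX@6 MEM@7 WB@8
I2 ld r5 <- r4: IF@3 ID@6 stall=0 (-) EX@7 MEM@8 WB@9
I3 ld r5 <- r5: IF@6 ID@7 stall=2 (RAW on I2.r5 (WB@9)) EX@10 MEM@11 WB@12
I4 sub r5 <- r1,r1: IF@7 ID@10 stall=0 (-) EX@11 MEM@12 WB@13
I5 mul r5 <- r2,r3: IF@10 ID@11 stall=0 (-) EX@12 MEM@13 WB@14
I6 ld r3 <- r4: IF@11 ID@12 stall=0 (-) EX@13 MEM@14 WB@15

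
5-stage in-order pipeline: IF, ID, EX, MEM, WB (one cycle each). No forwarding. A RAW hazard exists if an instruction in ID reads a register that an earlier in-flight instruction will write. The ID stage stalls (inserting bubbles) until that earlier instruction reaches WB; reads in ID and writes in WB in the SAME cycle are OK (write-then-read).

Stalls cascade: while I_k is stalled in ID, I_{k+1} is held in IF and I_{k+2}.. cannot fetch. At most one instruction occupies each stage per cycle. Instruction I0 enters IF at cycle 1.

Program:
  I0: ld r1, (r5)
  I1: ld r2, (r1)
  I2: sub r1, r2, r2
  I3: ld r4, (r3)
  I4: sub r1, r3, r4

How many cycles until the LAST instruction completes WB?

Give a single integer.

I0 ld r1 <- r5: IF@1 ID@2 stall=0 (-) EX@3 MEM@4 WB@5
I1 ld r2 <- r1: IF@2 ID@3 stall=2 (RAW on I0.r1 (WB@5)) EX@6 MEM@7 WB@8
I2 sub r1 <- r2,r2: IF@3 ID@6 stall=2 (RAW on I1.r2 (WB@8)) EX@9 MEM@10 WB@11
I3 ld r4 <- r3: IF@6 ID@9 stall=0 (-) EX@10 MEM@11 WB@12
I4 sub r1 <- r3,r4: IF@9 ID@10 stall=2 (RAW on I3.r4 (WB@12)) EX@13 MEM@14 WB@15

Answer: 15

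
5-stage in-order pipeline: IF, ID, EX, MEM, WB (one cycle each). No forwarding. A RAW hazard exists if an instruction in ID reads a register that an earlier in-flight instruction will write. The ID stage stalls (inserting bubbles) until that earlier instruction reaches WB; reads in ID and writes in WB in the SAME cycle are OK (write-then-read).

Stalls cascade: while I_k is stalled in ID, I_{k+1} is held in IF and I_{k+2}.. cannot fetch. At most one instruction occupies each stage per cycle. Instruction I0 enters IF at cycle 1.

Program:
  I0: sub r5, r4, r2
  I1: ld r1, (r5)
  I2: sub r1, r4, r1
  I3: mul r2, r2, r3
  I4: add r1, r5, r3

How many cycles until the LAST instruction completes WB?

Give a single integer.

Answer: 13

Derivation:
I0 sub r5 <- r4,r2: IF@1 ID@2 stall=0 (-) EX@3 MEM@4 WB@5
I1 ld r1 <- r5: IF@2 ID@3 stall=2 (RAW on I0.r5 (WB@5)) EX@6 MEM@7 WB@8
I2 sub r1 <- r4,r1: IF@3 ID@6 stall=2 (RAW on I1.r1 (WB@8)) EX@9 MEM@10 WB@11
I3 mul r2 <- r2,r3: IF@6 ID@9 stall=0 (-) EX@10 MEM@11 WB@12
I4 add r1 <- r5,r3: IF@9 ID@10 stall=0 (-) EX@11 MEM@12 WB@13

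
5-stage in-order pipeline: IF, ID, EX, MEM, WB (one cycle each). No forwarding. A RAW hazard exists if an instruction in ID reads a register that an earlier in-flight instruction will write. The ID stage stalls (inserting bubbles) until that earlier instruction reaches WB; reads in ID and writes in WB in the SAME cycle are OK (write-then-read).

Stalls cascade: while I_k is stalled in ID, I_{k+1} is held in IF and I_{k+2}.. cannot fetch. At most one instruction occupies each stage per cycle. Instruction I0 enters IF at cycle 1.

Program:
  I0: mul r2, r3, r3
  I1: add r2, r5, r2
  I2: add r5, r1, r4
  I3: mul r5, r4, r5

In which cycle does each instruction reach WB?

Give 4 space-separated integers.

I0 mul r2 <- r3,r3: IF@1 ID@2 stall=0 (-) EX@3 MEM@4 WB@5
I1 add r2 <- r5,r2: IF@2 ID@3 stall=2 (RAW on I0.r2 (WB@5)) EX@6 MEM@7 WB@8
I2 add r5 <- r1,r4: IF@3 ID@6 stall=0 (-) EX@7 MEM@8 WB@9
I3 mul r5 <- r4,r5: IF@6 ID@7 stall=2 (RAW on I2.r5 (WB@9)) EX@10 MEM@11 WB@12

Answer: 5 8 9 12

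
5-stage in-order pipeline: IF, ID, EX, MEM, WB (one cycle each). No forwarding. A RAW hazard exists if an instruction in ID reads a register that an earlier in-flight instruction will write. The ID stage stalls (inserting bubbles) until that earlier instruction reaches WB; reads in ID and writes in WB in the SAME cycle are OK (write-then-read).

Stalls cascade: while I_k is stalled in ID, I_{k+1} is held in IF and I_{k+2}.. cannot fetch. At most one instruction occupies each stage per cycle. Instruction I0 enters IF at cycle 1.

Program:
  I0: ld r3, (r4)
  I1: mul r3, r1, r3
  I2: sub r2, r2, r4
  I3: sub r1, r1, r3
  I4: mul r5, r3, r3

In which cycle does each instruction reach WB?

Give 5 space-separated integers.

Answer: 5 8 9 11 12

Derivation:
I0 ld r3 <- r4: IF@1 ID@2 stall=0 (-) EX@3 MEM@4 WB@5
I1 mul r3 <- r1,r3: IF@2 ID@3 stall=2 (RAW on I0.r3 (WB@5)) EX@6 MEM@7 WB@8
I2 sub r2 <- r2,r4: IF@3 ID@6 stall=0 (-) EX@7 MEM@8 WB@9
I3 sub r1 <- r1,r3: IF@6 ID@7 stall=1 (RAW on I1.r3 (WB@8)) EX@9 MEM@10 WB@11
I4 mul r5 <- r3,r3: IF@7 ID@9 stall=0 (-) EX@10 MEM@11 WB@12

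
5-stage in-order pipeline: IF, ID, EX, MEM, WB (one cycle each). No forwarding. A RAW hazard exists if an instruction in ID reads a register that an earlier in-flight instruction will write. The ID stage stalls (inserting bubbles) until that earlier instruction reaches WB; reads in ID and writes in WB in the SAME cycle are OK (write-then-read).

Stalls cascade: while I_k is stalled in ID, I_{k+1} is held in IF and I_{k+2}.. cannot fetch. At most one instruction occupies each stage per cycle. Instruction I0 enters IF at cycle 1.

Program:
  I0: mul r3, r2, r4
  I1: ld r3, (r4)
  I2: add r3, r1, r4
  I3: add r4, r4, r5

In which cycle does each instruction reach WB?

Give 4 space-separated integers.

Answer: 5 6 7 8

Derivation:
I0 mul r3 <- r2,r4: IF@1 ID@2 stall=0 (-) EX@3 MEM@4 WB@5
I1 ld r3 <- r4: IF@2 ID@3 stall=0 (-) EX@4 MEM@5 WB@6
I2 add r3 <- r1,r4: IF@3 ID@4 stall=0 (-) EX@5 MEM@6 WB@7
I3 add r4 <- r4,r5: IF@4 ID@5 stall=0 (-) EX@6 MEM@7 WB@8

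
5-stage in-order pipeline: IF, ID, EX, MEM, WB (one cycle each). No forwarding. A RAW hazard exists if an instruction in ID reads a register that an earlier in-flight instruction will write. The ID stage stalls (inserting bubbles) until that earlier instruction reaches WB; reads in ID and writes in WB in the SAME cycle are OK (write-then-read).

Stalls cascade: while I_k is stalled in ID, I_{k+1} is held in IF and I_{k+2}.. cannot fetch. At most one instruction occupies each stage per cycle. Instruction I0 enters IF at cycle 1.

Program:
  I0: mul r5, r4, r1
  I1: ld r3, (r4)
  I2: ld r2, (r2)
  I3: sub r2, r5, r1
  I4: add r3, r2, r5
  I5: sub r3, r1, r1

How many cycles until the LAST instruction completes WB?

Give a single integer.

Answer: 12

Derivation:
I0 mul r5 <- r4,r1: IF@1 ID@2 stall=0 (-) EX@3 MEM@4 WB@5
I1 ld r3 <- r4: IF@2 ID@3 stall=0 (-) EX@4 MEM@5 WB@6
I2 ld r2 <- r2: IF@3 ID@4 stall=0 (-) EX@5 MEM@6 WB@7
I3 sub r2 <- r5,r1: IF@4 ID@5 stall=0 (-) EX@6 MEM@7 WB@8
I4 add r3 <- r2,r5: IF@5 ID@6 stall=2 (RAW on I3.r2 (WB@8)) EX@9 MEM@10 WB@11
I5 sub r3 <- r1,r1: IF@6 ID@9 stall=0 (-) EX@10 MEM@11 WB@12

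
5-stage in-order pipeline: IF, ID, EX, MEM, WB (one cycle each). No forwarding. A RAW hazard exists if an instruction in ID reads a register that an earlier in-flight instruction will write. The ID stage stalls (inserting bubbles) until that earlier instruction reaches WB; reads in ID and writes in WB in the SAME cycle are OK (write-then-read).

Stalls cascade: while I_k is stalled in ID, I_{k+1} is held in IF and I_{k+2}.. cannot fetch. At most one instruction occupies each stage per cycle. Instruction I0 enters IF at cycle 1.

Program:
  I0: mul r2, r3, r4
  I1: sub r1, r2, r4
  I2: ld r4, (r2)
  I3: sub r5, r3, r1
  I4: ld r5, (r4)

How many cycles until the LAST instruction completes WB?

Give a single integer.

Answer: 12

Derivation:
I0 mul r2 <- r3,r4: IF@1 ID@2 stall=0 (-) EX@3 MEM@4 WB@5
I1 sub r1 <- r2,r4: IF@2 ID@3 stall=2 (RAW on I0.r2 (WB@5)) EX@6 MEM@7 WB@8
I2 ld r4 <- r2: IF@3 ID@6 stall=0 (-) EX@7 MEM@8 WB@9
I3 sub r5 <- r3,r1: IF@6 ID@7 stall=1 (RAW on I1.r1 (WB@8)) EX@9 MEM@10 WB@11
I4 ld r5 <- r4: IF@7 ID@9 stall=0 (-) EX@10 MEM@11 WB@12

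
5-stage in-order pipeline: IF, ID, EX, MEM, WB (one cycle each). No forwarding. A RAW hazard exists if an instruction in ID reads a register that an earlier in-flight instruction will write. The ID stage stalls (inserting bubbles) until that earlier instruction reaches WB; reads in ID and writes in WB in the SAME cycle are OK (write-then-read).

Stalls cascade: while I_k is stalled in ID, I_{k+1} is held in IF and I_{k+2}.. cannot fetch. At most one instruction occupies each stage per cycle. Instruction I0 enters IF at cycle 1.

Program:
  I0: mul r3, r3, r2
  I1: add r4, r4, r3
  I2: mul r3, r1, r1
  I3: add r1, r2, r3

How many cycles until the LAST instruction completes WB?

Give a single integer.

I0 mul r3 <- r3,r2: IF@1 ID@2 stall=0 (-) EX@3 MEM@4 WB@5
I1 add r4 <- r4,r3: IF@2 ID@3 stall=2 (RAW on I0.r3 (WB@5)) EX@6 MEM@7 WB@8
I2 mul r3 <- r1,r1: IF@3 ID@6 stall=0 (-) EX@7 MEM@8 WB@9
I3 add r1 <- r2,r3: IF@6 ID@7 stall=2 (RAW on I2.r3 (WB@9)) EX@10 MEM@11 WB@12

Answer: 12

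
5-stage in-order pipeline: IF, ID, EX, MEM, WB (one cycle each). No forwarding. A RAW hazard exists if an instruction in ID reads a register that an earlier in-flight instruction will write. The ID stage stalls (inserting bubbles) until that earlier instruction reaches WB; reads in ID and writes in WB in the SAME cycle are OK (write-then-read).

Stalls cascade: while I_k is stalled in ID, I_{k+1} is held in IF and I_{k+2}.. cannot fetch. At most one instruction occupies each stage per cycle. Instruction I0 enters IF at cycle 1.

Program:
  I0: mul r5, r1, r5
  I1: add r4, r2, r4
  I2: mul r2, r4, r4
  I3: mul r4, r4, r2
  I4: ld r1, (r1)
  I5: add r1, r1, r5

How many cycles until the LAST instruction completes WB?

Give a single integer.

Answer: 16

Derivation:
I0 mul r5 <- r1,r5: IF@1 ID@2 stall=0 (-) EX@3 MEM@4 WB@5
I1 add r4 <- r2,r4: IF@2 ID@3 stall=0 (-) EX@4 MEM@5 WB@6
I2 mul r2 <- r4,r4: IF@3 ID@4 stall=2 (RAW on I1.r4 (WB@6)) EX@7 MEM@8 WB@9
I3 mul r4 <- r4,r2: IF@4 ID@7 stall=2 (RAW on I2.r2 (WB@9)) EX@10 MEM@11 WB@12
I4 ld r1 <- r1: IF@7 ID@10 stall=0 (-) EX@11 MEM@12 WB@13
I5 add r1 <- r1,r5: IF@10 ID@11 stall=2 (RAW on I4.r1 (WB@13)) EX@14 MEM@15 WB@16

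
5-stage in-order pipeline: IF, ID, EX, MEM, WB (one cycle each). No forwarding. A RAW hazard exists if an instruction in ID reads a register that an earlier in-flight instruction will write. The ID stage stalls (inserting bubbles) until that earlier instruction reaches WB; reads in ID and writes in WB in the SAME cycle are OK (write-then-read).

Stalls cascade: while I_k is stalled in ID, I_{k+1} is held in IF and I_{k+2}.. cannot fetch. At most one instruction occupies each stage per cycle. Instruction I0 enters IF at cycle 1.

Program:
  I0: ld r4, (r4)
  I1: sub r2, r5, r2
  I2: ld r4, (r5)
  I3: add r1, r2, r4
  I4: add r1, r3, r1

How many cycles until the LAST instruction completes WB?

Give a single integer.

I0 ld r4 <- r4: IF@1 ID@2 stall=0 (-) EX@3 MEM@4 WB@5
I1 sub r2 <- r5,r2: IF@2 ID@3 stall=0 (-) EX@4 MEM@5 WB@6
I2 ld r4 <- r5: IF@3 ID@4 stall=0 (-) EX@5 MEM@6 WB@7
I3 add r1 <- r2,r4: IF@4 ID@5 stall=2 (RAW on I2.r4 (WB@7)) EX@8 MEM@9 WB@10
I4 add r1 <- r3,r1: IF@5 ID@8 stall=2 (RAW on I3.r1 (WB@10)) EX@11 MEM@12 WB@13

Answer: 13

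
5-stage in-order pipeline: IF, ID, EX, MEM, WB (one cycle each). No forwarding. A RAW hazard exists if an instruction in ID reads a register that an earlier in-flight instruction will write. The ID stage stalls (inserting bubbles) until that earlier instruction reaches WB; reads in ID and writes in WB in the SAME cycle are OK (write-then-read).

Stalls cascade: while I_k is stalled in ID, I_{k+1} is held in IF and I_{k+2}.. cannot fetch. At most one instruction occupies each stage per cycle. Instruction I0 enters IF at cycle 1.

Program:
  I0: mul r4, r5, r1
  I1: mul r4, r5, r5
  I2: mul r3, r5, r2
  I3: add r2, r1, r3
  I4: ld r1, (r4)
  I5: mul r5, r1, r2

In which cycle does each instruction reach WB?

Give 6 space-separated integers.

I0 mul r4 <- r5,r1: IF@1 ID@2 stall=0 (-) EX@3 MEM@4 WB@5
I1 mul r4 <- r5,r5: IF@2 ID@3 stall=0 (-) EX@4 MEM@5 WB@6
I2 mul r3 <- r5,r2: IF@3 ID@4 stall=0 (-) EX@5 MEM@6 WB@7
I3 add r2 <- r1,r3: IF@4 ID@5 stall=2 (RAW on I2.r3 (WB@7)) EX@8 MEM@9 WB@10
I4 ld r1 <- r4: IF@5 ID@8 stall=0 (-) EX@9 MEM@10 WB@11
I5 mul r5 <- r1,r2: IF@8 ID@9 stall=2 (RAW on I4.r1 (WB@11)) EX@12 MEM@13 WB@14

Answer: 5 6 7 10 11 14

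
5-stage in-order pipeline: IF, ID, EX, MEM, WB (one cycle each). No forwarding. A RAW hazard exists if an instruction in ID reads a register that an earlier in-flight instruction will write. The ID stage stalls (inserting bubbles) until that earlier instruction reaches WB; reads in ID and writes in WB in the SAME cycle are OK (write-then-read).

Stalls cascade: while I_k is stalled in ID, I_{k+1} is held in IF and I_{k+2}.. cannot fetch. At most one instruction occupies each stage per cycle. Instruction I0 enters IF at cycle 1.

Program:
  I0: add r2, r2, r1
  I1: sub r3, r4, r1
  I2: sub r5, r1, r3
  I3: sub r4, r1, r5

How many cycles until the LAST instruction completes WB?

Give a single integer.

Answer: 12

Derivation:
I0 add r2 <- r2,r1: IF@1 ID@2 stall=0 (-) EX@3 MEM@4 WB@5
I1 sub r3 <- r4,r1: IF@2 ID@3 stall=0 (-) EX@4 MEM@5 WB@6
I2 sub r5 <- r1,r3: IF@3 ID@4 stall=2 (RAW on I1.r3 (WB@6)) EX@7 MEM@8 WB@9
I3 sub r4 <- r1,r5: IF@4 ID@7 stall=2 (RAW on I2.r5 (WB@9)) EX@10 MEM@11 WB@12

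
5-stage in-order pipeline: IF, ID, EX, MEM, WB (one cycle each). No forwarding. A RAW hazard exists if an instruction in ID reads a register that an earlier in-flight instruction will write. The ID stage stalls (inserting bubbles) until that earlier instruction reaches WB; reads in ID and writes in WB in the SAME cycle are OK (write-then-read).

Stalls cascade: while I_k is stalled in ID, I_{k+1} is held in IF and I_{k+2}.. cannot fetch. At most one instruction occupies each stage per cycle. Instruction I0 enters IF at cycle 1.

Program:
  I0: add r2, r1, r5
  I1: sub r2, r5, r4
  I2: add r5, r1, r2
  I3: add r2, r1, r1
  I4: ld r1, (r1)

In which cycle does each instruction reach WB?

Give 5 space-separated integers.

I0 add r2 <- r1,r5: IF@1 ID@2 stall=0 (-) EX@3 MEM@4 WB@5
I1 sub r2 <- r5,r4: IF@2 ID@3 stall=0 (-) EX@4 MEM@5 WB@6
I2 add r5 <- r1,r2: IF@3 ID@4 stall=2 (RAW on I1.r2 (WB@6)) EX@7 MEM@8 WB@9
I3 add r2 <- r1,r1: IF@4 ID@7 stall=0 (-) EX@8 MEM@9 WB@10
I4 ld r1 <- r1: IF@7 ID@8 stall=0 (-) EX@9 MEM@10 WB@11

Answer: 5 6 9 10 11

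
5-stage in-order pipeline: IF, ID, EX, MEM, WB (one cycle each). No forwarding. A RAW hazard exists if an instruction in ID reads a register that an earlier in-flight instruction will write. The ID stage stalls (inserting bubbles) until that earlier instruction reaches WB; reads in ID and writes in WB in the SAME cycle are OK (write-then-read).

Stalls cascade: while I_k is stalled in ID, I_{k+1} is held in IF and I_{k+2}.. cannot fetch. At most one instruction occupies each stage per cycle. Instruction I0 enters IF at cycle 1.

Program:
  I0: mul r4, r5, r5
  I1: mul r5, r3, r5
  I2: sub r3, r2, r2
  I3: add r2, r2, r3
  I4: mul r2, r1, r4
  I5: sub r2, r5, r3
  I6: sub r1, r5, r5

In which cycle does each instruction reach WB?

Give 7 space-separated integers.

Answer: 5 6 7 10 11 12 13

Derivation:
I0 mul r4 <- r5,r5: IF@1 ID@2 stall=0 (-) EX@3 MEM@4 WB@5
I1 mul r5 <- r3,r5: IF@2 ID@3 stall=0 (-) EX@4 MEM@5 WB@6
I2 sub r3 <- r2,r2: IF@3 ID@4 stall=0 (-) EX@5 MEM@6 WB@7
I3 add r2 <- r2,r3: IF@4 ID@5 stall=2 (RAW on I2.r3 (WB@7)) EX@8 MEM@9 WB@10
I4 mul r2 <- r1,r4: IF@5 ID@8 stall=0 (-) EX@9 MEM@10 WB@11
I5 sub r2 <- r5,r3: IF@8 ID@9 stall=0 (-) EX@10 MEM@11 WB@12
I6 sub r1 <- r5,r5: IF@9 ID@10 stall=0 (-) EX@11 MEM@12 WB@13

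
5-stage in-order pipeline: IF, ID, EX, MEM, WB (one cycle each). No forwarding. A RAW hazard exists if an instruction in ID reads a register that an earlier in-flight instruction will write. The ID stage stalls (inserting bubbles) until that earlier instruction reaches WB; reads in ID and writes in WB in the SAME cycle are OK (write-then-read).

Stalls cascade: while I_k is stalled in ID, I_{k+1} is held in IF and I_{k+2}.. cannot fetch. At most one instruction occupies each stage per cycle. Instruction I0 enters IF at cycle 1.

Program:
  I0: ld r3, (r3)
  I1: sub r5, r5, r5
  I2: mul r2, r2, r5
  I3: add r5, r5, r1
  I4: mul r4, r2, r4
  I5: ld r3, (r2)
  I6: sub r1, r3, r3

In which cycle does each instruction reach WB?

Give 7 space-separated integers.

Answer: 5 6 9 10 12 13 16

Derivation:
I0 ld r3 <- r3: IF@1 ID@2 stall=0 (-) EX@3 MEM@4 WB@5
I1 sub r5 <- r5,r5: IF@2 ID@3 stall=0 (-) EX@4 MEM@5 WB@6
I2 mul r2 <- r2,r5: IF@3 ID@4 stall=2 (RAW on I1.r5 (WB@6)) EX@7 MEM@8 WB@9
I3 add r5 <- r5,r1: IF@4 ID@7 stall=0 (-) EX@8 MEM@9 WB@10
I4 mul r4 <- r2,r4: IF@7 ID@8 stall=1 (RAW on I2.r2 (WB@9)) EX@10 MEM@11 WB@12
I5 ld r3 <- r2: IF@8 ID@10 stall=0 (-) EX@11 MEM@12 WB@13
I6 sub r1 <- r3,r3: IF@10 ID@11 stall=2 (RAW on I5.r3 (WB@13)) EX@14 MEM@15 WB@16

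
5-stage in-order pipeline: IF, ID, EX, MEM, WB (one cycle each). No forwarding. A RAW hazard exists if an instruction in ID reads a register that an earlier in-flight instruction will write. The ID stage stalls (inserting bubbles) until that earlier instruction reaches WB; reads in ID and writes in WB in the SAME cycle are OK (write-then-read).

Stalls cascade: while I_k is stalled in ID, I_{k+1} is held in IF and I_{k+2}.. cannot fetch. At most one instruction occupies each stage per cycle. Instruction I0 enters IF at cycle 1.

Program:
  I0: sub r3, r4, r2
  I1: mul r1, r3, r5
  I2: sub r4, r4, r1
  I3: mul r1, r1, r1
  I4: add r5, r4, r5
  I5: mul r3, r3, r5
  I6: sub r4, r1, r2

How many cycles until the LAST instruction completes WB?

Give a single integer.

I0 sub r3 <- r4,r2: IF@1 ID@2 stall=0 (-) EX@3 MEM@4 WB@5
I1 mul r1 <- r3,r5: IF@2 ID@3 stall=2 (RAW on I0.r3 (WB@5)) EX@6 MEM@7 WB@8
I2 sub r4 <- r4,r1: IF@3 ID@6 stall=2 (RAW on I1.r1 (WB@8)) EX@9 MEM@10 WB@11
I3 mul r1 <- r1,r1: IF@6 ID@9 stall=0 (-) EX@10 MEM@11 WB@12
I4 add r5 <- r4,r5: IF@9 ID@10 stall=1 (RAW on I2.r4 (WB@11)) EX@12 MEM@13 WB@14
I5 mul r3 <- r3,r5: IF@10 ID@12 stall=2 (RAW on I4.r5 (WB@14)) EX@15 MEM@16 WB@17
I6 sub r4 <- r1,r2: IF@12 ID@15 stall=0 (-) EX@16 MEM@17 WB@18

Answer: 18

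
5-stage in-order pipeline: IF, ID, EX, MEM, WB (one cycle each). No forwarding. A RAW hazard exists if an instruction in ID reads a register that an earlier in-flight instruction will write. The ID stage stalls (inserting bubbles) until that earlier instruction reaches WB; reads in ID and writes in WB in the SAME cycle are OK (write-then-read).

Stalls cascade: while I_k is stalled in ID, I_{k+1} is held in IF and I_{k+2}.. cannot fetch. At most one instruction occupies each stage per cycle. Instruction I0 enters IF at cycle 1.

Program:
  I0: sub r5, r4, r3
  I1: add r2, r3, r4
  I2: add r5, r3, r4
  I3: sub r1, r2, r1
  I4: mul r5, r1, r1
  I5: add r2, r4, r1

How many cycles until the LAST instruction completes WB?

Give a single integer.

I0 sub r5 <- r4,r3: IF@1 ID@2 stall=0 (-) EX@3 MEM@4 WB@5
I1 add r2 <- r3,r4: IF@2 ID@3 stall=0 (-) EX@4 MEM@5 WB@6
I2 add r5 <- r3,r4: IF@3 ID@4 stall=0 (-) EX@5 MEM@6 WB@7
I3 sub r1 <- r2,r1: IF@4 ID@5 stall=1 (RAW on I1.r2 (WB@6)) EX@7 MEM@8 WB@9
I4 mul r5 <- r1,r1: IF@5 ID@7 stall=2 (RAW on I3.r1 (WB@9)) EX@10 MEM@11 WB@12
I5 add r2 <- r4,r1: IF@7 ID@10 stall=0 (-) EX@11 MEM@12 WB@13

Answer: 13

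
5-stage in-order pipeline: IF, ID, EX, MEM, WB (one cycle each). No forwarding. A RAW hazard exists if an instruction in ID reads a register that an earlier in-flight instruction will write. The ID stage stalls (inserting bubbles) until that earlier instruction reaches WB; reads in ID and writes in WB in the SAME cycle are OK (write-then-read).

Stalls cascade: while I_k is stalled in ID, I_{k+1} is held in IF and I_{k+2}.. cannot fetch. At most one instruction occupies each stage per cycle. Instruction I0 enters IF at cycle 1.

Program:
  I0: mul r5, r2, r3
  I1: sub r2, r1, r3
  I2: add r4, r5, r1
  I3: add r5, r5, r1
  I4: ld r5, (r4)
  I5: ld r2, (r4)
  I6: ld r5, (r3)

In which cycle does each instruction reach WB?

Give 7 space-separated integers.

I0 mul r5 <- r2,r3: IF@1 ID@2 stall=0 (-) EX@3 MEM@4 WB@5
I1 sub r2 <- r1,r3: IF@2 ID@3 stall=0 (-) EX@4 MEM@5 WB@6
I2 add r4 <- r5,r1: IF@3 ID@4 stall=1 (RAW on I0.r5 (WB@5)) EX@6 MEM@7 WB@8
I3 add r5 <- r5,r1: IF@4 ID@6 stall=0 (-) EX@7 MEM@8 WB@9
I4 ld r5 <- r4: IF@6 ID@7 stall=1 (RAW on I2.r4 (WB@8)) EX@9 MEM@10 WB@11
I5 ld r2 <- r4: IF@7 ID@9 stall=0 (-) EX@10 MEM@11 WB@12
I6 ld r5 <- r3: IF@9 ID@10 stall=0 (-) EX@11 MEM@12 WB@13

Answer: 5 6 8 9 11 12 13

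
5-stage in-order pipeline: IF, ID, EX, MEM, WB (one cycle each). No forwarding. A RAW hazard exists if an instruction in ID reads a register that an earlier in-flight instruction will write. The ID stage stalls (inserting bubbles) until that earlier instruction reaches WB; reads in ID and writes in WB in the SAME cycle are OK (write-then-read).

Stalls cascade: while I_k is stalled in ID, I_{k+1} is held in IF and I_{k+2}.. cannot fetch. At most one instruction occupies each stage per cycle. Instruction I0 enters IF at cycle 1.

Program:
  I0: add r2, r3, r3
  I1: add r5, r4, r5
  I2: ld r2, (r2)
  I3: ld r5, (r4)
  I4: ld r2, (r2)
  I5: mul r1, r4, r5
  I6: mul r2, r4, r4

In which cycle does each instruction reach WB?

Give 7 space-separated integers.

I0 add r2 <- r3,r3: IF@1 ID@2 stall=0 (-) EX@3 MEM@4 WB@5
I1 add r5 <- r4,r5: IF@2 ID@3 stall=0 (-) EX@4 MEM@5 WB@6
I2 ld r2 <- r2: IF@3 ID@4 stall=1 (RAW on I0.r2 (WB@5)) EX@6 MEM@7 WB@8
I3 ld r5 <- r4: IF@4 ID@6 stall=0 (-) EX@7 MEM@8 WB@9
I4 ld r2 <- r2: IF@6 ID@7 stall=1 (RAW on I2.r2 (WB@8)) EX@9 MEM@10 WB@11
I5 mul r1 <- r4,r5: IF@7 ID@9 stall=0 (-) EX@10 MEM@11 WB@12
I6 mul r2 <- r4,r4: IF@9 ID@10 stall=0 (-) EX@11 MEM@12 WB@13

Answer: 5 6 8 9 11 12 13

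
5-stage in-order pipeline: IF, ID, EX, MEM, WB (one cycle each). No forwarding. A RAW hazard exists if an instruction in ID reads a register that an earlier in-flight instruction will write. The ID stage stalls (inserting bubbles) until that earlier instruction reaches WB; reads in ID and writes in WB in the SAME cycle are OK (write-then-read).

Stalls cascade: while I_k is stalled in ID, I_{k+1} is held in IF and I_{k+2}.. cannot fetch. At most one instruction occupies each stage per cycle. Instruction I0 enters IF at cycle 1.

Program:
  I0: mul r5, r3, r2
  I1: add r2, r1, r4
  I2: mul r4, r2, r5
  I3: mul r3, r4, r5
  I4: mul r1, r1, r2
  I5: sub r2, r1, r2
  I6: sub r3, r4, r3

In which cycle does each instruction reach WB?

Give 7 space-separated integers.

Answer: 5 6 9 12 13 16 17

Derivation:
I0 mul r5 <- r3,r2: IF@1 ID@2 stall=0 (-) EX@3 MEM@4 WB@5
I1 add r2 <- r1,r4: IF@2 ID@3 stall=0 (-) EX@4 MEM@5 WB@6
I2 mul r4 <- r2,r5: IF@3 ID@4 stall=2 (RAW on I1.r2 (WB@6)) EX@7 MEM@8 WB@9
I3 mul r3 <- r4,r5: IF@4 ID@7 stall=2 (RAW on I2.r4 (WB@9)) EX@10 MEM@11 WB@12
I4 mul r1 <- r1,r2: IF@7 ID@10 stall=0 (-) EX@11 MEM@12 WB@13
I5 sub r2 <- r1,r2: IF@10 ID@11 stall=2 (RAW on I4.r1 (WB@13)) EX@14 MEM@15 WB@16
I6 sub r3 <- r4,r3: IF@11 ID@14 stall=0 (-) EX@15 MEM@16 WB@17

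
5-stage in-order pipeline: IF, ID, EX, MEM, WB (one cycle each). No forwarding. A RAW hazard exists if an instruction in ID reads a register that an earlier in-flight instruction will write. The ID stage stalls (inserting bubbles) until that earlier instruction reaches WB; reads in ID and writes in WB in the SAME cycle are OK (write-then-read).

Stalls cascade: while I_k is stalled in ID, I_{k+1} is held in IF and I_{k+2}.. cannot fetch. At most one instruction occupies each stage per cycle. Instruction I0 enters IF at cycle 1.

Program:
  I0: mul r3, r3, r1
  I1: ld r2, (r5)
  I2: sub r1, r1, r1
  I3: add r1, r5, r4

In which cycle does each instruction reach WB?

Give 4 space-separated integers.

Answer: 5 6 7 8

Derivation:
I0 mul r3 <- r3,r1: IF@1 ID@2 stall=0 (-) EX@3 MEM@4 WB@5
I1 ld r2 <- r5: IF@2 ID@3 stall=0 (-) EX@4 MEM@5 WB@6
I2 sub r1 <- r1,r1: IF@3 ID@4 stall=0 (-) EX@5 MEM@6 WB@7
I3 add r1 <- r5,r4: IF@4 ID@5 stall=0 (-) EX@6 MEM@7 WB@8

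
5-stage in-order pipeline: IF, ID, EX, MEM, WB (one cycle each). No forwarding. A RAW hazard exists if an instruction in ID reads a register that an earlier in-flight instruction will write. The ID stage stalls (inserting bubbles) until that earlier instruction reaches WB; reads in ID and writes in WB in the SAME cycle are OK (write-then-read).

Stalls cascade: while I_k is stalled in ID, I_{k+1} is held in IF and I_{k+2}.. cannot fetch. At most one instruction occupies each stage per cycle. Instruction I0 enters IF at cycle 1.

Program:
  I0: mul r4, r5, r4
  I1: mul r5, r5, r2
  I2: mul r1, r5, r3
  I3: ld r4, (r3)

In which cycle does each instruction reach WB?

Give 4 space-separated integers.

Answer: 5 6 9 10

Derivation:
I0 mul r4 <- r5,r4: IF@1 ID@2 stall=0 (-) EX@3 MEM@4 WB@5
I1 mul r5 <- r5,r2: IF@2 ID@3 stall=0 (-) EX@4 MEM@5 WB@6
I2 mul r1 <- r5,r3: IF@3 ID@4 stall=2 (RAW on I1.r5 (WB@6)) EX@7 MEM@8 WB@9
I3 ld r4 <- r3: IF@4 ID@7 stall=0 (-) EX@8 MEM@9 WB@10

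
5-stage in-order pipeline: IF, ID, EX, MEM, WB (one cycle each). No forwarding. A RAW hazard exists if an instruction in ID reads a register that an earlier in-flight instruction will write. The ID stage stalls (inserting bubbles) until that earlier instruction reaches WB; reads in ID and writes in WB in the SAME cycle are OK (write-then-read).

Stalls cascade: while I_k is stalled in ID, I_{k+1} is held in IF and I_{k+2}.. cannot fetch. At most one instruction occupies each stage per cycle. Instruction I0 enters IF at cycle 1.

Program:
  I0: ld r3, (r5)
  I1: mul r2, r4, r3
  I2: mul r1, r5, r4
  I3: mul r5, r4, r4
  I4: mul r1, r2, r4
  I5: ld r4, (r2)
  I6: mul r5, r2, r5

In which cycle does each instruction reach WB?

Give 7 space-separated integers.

I0 ld r3 <- r5: IF@1 ID@2 stall=0 (-) EX@3 MEM@4 WB@5
I1 mul r2 <- r4,r3: IF@2 ID@3 stall=2 (RAW on I0.r3 (WB@5)) EX@6 MEM@7 WB@8
I2 mul r1 <- r5,r4: IF@3 ID@6 stall=0 (-) EX@7 MEM@8 WB@9
I3 mul r5 <- r4,r4: IF@6 ID@7 stall=0 (-) EX@8 MEM@9 WB@10
I4 mul r1 <- r2,r4: IF@7 ID@8 stall=0 (-) EX@9 MEM@10 WB@11
I5 ld r4 <- r2: IF@8 ID@9 stall=0 (-) EX@10 MEM@11 WB@12
I6 mul r5 <- r2,r5: IF@9 ID@10 stall=0 (-) EX@11 MEM@12 WB@13

Answer: 5 8 9 10 11 12 13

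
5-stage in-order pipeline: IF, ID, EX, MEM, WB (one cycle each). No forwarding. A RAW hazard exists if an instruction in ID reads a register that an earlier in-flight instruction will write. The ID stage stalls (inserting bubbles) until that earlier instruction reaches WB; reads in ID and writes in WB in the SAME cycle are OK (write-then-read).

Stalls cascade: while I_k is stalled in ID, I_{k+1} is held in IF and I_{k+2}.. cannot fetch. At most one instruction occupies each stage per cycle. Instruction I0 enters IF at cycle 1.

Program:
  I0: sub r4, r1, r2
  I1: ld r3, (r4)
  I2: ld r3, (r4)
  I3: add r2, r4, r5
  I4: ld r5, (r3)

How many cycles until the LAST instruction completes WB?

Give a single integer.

I0 sub r4 <- r1,r2: IF@1 ID@2 stall=0 (-) EX@3 MEM@4 WB@5
I1 ld r3 <- r4: IF@2 ID@3 stall=2 (RAW on I0.r4 (WB@5)) EX@6 MEM@7 WB@8
I2 ld r3 <- r4: IF@3 ID@6 stall=0 (-) EX@7 MEM@8 WB@9
I3 add r2 <- r4,r5: IF@6 ID@7 stall=0 (-) EX@8 MEM@9 WB@10
I4 ld r5 <- r3: IF@7 ID@8 stall=1 (RAW on I2.r3 (WB@9)) EX@10 MEM@11 WB@12

Answer: 12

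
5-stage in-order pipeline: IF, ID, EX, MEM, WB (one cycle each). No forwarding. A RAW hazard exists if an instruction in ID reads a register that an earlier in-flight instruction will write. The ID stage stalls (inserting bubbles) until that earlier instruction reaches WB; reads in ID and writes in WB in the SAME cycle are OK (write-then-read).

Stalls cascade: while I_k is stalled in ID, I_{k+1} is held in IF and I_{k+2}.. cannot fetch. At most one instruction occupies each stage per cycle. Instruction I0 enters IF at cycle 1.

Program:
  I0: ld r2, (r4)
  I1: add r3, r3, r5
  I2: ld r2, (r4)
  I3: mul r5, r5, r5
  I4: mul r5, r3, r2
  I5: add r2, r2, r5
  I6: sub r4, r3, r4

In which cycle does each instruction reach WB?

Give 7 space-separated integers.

I0 ld r2 <- r4: IF@1 ID@2 stall=0 (-) EX@3 MEM@4 WB@5
I1 add r3 <- r3,r5: IF@2 ID@3 stall=0 (-) EX@4 MEM@5 WB@6
I2 ld r2 <- r4: IF@3 ID@4 stall=0 (-) EX@5 MEM@6 WB@7
I3 mul r5 <- r5,r5: IF@4 ID@5 stall=0 (-) EX@6 MEM@7 WB@8
I4 mul r5 <- r3,r2: IF@5 ID@6 stall=1 (RAW on I2.r2 (WB@7)) EX@8 MEM@9 WB@10
I5 add r2 <- r2,r5: IF@6 ID@8 stall=2 (RAW on I4.r5 (WB@10)) EX@11 MEM@12 WB@13
I6 sub r4 <- r3,r4: IF@8 ID@11 stall=0 (-) EX@12 MEM@13 WB@14

Answer: 5 6 7 8 10 13 14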